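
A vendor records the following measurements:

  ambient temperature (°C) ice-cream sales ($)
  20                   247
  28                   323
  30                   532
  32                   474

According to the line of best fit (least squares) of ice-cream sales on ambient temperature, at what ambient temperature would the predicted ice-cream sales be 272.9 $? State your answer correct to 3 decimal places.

n = 4, Σx = 110, Σy = 1576, Σxy = 45112, Σx² = 3108
Sxx = Σx² − (Σx)²/n = 3108 − 3025 = 83
Sxy = Σxy − (Σx)(Σy)/n = 45112 − 43340 = 1772
b = Sxy/Sxx = 1772/83 = 21.349398
a = ȳ − b·x̄ = 394 − 21.349398·27.5 = -193.108434
Set a + b·x = 272.9: x = (272.9 − (-193.108434)) / 21.349398 = 21.827709

21.828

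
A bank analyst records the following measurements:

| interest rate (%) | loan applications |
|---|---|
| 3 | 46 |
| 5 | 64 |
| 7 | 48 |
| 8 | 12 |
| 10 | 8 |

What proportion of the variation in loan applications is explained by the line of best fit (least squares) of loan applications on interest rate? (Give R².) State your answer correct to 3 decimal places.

n = 5, Σx = 33, Σy = 178, Σxy = 970, Σx² = 247, Σy² = 8724
Sxx = Σx² − (Σx)²/n = 247 − 217.8 = 29.2
Sxy = Σxy − (Σx)(Σy)/n = 970 − 1174.8 = -204.8
Syy = Σy² − (Σy)²/n = 8724 − 6336.8 = 2387.2
R² = Sxy²/(Sxx·Syy) = (-204.8)²/(29.2·2387.2) = 0.601711

0.602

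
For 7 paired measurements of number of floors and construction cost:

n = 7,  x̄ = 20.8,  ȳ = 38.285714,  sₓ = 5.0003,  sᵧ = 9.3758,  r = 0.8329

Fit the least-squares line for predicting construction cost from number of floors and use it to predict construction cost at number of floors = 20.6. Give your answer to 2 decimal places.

37.97

b = r · sᵧ/sₓ = 0.8329 · 9.3758/5.0003 = 1.561727
a = ȳ − b·x̄ = 38.285714 − 1.561727·20.8 = 5.801791
ŷ(20.6) = a + b·20.6 = 5.801791 + 1.561727·20.6 = 37.973369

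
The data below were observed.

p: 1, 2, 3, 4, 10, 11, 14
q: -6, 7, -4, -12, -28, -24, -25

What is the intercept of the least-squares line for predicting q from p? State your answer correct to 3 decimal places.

1.310

n = 7, Σx = 45, Σy = -92, Σxy = -946, Σx² = 447
Sxx = Σx² − (Σx)²/n = 447 − 289.285714 = 157.714286
Sxy = Σxy − (Σx)(Σy)/n = -946 − (-591.428571) = -354.571429
b = Sxy/Sxx = -354.571429/157.714286 = -2.248188
a = ȳ − b·x̄ = -13.142857 − (-2.248188)·6.428571 = 1.309783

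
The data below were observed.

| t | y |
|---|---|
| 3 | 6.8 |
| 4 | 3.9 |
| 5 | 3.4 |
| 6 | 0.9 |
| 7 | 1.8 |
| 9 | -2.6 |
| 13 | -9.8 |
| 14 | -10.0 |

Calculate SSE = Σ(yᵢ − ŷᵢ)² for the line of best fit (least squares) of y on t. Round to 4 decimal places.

n = 8, Σx = 61, Σy = -5.6, Σxy = -219.8, Σx² = 581, Σy² = 279.86
Sxx = Σx² − (Σx)²/n = 581 − 465.125 = 115.875
Sxy = Σxy − (Σx)(Σy)/n = -219.8 − (-42.7) = -177.1
Syy = Σy² − (Σy)²/n = 279.86 − 3.92 = 275.94
b = Sxy/Sxx = -177.1/115.875 = -1.528371
SSE = Syy − b·Sxy = 275.94 − (-1.528371)·(-177.1) = 5.265480

5.2655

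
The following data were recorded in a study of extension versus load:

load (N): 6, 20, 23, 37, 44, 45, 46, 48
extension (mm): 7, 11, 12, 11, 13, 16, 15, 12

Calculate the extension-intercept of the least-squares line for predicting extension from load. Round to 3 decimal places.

n = 8, Σx = 269, Σy = 97, Σxy = 3503, Σx² = 10715
Sxx = Σx² − (Σx)²/n = 10715 − 9045.125 = 1669.875
Sxy = Σxy − (Σx)(Σy)/n = 3503 − 3261.625 = 241.375
b = Sxy/Sxx = 241.375/1669.875 = 0.144547
a = ȳ − b·x̄ = 12.125 − 0.144547·33.625 = 7.264616

7.265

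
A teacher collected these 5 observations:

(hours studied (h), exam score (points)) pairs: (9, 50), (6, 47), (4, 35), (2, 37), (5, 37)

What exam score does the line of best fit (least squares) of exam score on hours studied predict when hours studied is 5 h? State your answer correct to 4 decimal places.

40.7537

n = 5, Σx = 26, Σy = 206, Σxy = 1131, Σx² = 162
Sxx = Σx² − (Σx)²/n = 162 − 135.2 = 26.8
Sxy = Σxy − (Σx)(Σy)/n = 1131 − 1071.2 = 59.8
b = Sxy/Sxx = 59.8/26.8 = 2.231343
a = ȳ − b·x̄ = 41.2 − 2.231343·5.2 = 29.597015
ŷ(5) = a + b·5 = 29.597015 + 2.231343·5 = 40.753731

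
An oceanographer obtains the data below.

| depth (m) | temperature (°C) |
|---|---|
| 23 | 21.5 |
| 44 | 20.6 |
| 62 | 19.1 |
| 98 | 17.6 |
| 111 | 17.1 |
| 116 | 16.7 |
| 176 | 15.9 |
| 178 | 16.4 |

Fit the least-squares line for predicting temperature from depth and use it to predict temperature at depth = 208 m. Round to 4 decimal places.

n = 8, Σx = 808, Σy = 144.9, Σxy = 13862.8, Σx² = 104350
Sxx = Σx² − (Σx)²/n = 104350 − 81608 = 22742
Sxy = Σxy − (Σx)(Σy)/n = 13862.8 − 14634.9 = -772.1
b = Sxy/Sxx = -772.1/22742 = -0.033950
a = ȳ − b·x̄ = 18.1125 − (-0.033950)·101 = 21.541490
ŷ(208) = a + b·208 = 21.541490 + (-0.033950)·208 = 14.479807

14.4798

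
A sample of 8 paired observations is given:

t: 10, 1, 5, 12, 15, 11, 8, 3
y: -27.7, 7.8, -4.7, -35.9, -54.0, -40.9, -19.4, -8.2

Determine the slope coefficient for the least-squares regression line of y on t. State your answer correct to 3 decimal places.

-4.204

n = 8, Σx = 65, Σy = -183, Σxy = -2163.2, Σx² = 689
Sxx = Σx² − (Σx)²/n = 689 − 528.125 = 160.875
Sxy = Σxy − (Σx)(Σy)/n = -2163.2 − (-1486.875) = -676.325
b = Sxy/Sxx = -676.325/160.875 = -4.204040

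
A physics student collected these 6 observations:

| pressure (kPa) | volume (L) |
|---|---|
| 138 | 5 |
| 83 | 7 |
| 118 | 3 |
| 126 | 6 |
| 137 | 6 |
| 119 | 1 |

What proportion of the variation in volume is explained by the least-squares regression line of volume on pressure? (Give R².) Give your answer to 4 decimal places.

n = 6, Σx = 721, Σy = 28, Σxy = 3322, Σx² = 88663, Σy² = 156
Sxx = Σx² − (Σx)²/n = 88663 − 86640.166667 = 2022.833333
Sxy = Σxy − (Σx)(Σy)/n = 3322 − 3364.666667 = -42.666667
Syy = Σy² − (Σy)²/n = 156 − 130.666667 = 25.333333
R² = Sxy²/(Sxx·Syy) = (-42.666667)²/(2022.833333·25.333333) = 0.035524

0.0355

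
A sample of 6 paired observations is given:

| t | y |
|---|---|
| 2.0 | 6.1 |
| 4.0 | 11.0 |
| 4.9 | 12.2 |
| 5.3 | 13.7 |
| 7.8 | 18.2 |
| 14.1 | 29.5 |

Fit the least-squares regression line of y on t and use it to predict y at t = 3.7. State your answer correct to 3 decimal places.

n = 6, Σx = 38.1, Σy = 90.7, Σxy = 746.5, Σx² = 331.75
Sxx = Σx² − (Σx)²/n = 331.75 − 241.935 = 89.815
Sxy = Σxy − (Σx)(Σy)/n = 746.5 − 575.945 = 170.555
b = Sxy/Sxx = 170.555/89.815 = 1.898959
a = ȳ − b·x̄ = 15.116667 − 1.898959·6.35 = 3.058277
ŷ(3.7) = a + b·3.7 = 3.058277 + 1.898959·3.7 = 10.084425

10.084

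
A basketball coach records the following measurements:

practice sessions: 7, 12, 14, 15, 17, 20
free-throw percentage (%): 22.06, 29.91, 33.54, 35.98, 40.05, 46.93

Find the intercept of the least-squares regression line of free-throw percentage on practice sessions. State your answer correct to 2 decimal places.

7.69

n = 6, Σx = 85, Σy = 208.47, Σxy = 3142.05, Σx² = 1303
Sxx = Σx² − (Σx)²/n = 1303 − 1204.166667 = 98.833333
Sxy = Σxy − (Σx)(Σy)/n = 3142.05 − 2953.325 = 188.725
b = Sxy/Sxx = 188.725/98.833333 = 1.909528
a = ȳ − b·x̄ = 34.745 − 1.909528·14.166667 = 7.693356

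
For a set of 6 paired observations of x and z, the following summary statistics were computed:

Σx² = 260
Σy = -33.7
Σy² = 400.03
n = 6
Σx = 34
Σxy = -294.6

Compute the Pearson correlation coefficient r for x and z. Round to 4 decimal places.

Sxx = Σx² − (Σx)²/n = 260 − 192.666667 = 67.333333
Sxy = Σxy − (Σx)(Σy)/n = -294.6 − (-190.966667) = -103.633333
Syy = Σy² − (Σy)²/n = 400.03 − 189.281667 = 210.748333
r = Sxy/√(Sxx·Syy) = -103.633333/√(14190.387778) = -103.633333/119.123414 = -0.869966

-0.8700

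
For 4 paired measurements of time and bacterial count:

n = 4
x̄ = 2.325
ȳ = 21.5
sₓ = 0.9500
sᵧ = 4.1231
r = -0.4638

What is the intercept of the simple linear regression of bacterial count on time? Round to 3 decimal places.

b = r · sᵧ/sₓ = -0.4638 · 4.1231/0.95 = -2.012941
a = ȳ − b·x̄ = 21.5 − (-2.012941)·2.325 = 26.180087

26.180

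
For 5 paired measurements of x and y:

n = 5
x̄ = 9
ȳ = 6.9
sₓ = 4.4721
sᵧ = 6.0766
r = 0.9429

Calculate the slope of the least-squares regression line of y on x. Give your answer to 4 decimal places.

b = r · sᵧ/sₓ = 0.9429 · 6.0766/4.4721 = 1.281194

1.2812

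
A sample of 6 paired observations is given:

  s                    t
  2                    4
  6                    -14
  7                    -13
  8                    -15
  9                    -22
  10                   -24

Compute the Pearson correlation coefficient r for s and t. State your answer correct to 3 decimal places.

-0.979

n = 6, Σx = 42, Σy = -84, Σxy = -725, Σx² = 334, Σy² = 1666
Sxx = Σx² − (Σx)²/n = 334 − 294 = 40
Sxy = Σxy − (Σx)(Σy)/n = -725 − (-588) = -137
Syy = Σy² − (Σy)²/n = 1666 − 1176 = 490
r = Sxy/√(Sxx·Syy) = -137/√(19600) = -137/140.000000 = -0.978571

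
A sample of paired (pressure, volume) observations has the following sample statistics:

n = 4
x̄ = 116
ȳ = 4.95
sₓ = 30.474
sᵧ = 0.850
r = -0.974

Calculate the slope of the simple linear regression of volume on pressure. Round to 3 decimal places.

b = r · sᵧ/sₓ = -0.974 · 0.85/30.474 = -0.027167

-0.027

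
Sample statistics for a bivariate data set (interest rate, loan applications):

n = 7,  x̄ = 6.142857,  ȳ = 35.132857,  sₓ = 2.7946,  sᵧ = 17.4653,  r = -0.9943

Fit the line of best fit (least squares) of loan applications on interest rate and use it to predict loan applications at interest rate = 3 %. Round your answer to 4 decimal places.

b = r · sᵧ/sₓ = -0.9943 · 17.4653/2.7946 = -6.214037
a = ȳ − b·x̄ = 35.132857 − (-6.214037)·6.142857 = 73.304798
ŷ(3) = a + b·3 = 73.304798 + (-6.214037)·3 = 54.662687

54.6627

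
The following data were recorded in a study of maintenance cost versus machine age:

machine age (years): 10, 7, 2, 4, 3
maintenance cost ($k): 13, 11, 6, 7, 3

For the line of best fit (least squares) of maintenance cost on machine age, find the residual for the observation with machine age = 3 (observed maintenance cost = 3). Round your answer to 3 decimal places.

-2.533

n = 5, Σx = 26, Σy = 40, Σxy = 256, Σx² = 178
Sxx = Σx² − (Σx)²/n = 178 − 135.2 = 42.8
Sxy = Σxy − (Σx)(Σy)/n = 256 − 208 = 48
b = Sxy/Sxx = 48/42.8 = 1.121495
a = ȳ − b·x̄ = 8 − 1.121495·5.2 = 2.168224
ŷ(3) = 2.168224 + 1.121495·3 = 5.532710
residual = y − ŷ = 3 − 5.532710 = -2.532710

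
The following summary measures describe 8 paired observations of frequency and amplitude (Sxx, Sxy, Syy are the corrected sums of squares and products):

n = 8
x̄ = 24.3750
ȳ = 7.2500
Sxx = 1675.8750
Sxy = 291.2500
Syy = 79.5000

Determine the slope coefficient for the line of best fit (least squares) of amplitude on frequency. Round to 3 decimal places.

b = Sxy/Sxx = 291.25/1675.875 = 0.173790

0.174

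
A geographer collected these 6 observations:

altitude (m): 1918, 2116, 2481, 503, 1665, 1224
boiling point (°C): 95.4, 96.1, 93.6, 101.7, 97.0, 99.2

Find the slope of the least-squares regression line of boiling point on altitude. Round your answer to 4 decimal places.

n = 6, Σx = 9907, Σy = 583, Σxy = 952627.3, Σx² = 18834951
Sxx = Σx² − (Σx)²/n = 18834951 − 16358108.166667 = 2476842.833333
Sxy = Σxy − (Σx)(Σy)/n = 952627.3 − 962630.166667 = -10002.866667
b = Sxy/Sxx = -10002.866667/2476842.833333 = -0.004039

-0.0040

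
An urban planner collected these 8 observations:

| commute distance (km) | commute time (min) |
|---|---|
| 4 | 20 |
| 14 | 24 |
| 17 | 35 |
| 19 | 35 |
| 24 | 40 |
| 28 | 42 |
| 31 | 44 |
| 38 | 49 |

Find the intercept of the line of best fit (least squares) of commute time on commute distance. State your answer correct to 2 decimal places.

n = 8, Σx = 175, Σy = 289, Σxy = 7038, Σx² = 4627
Sxx = Σx² − (Σx)²/n = 4627 − 3828.125 = 798.875
Sxy = Σxy − (Σx)(Σy)/n = 7038 − 6321.875 = 716.125
b = Sxy/Sxx = 716.125/798.875 = 0.896417
a = ȳ − b·x̄ = 36.125 − 0.896417·21.875 = 16.515882

16.52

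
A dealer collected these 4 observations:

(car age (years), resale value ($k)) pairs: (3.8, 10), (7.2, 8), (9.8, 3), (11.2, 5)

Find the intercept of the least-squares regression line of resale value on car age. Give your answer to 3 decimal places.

n = 4, Σx = 32, Σy = 26, Σxy = 181, Σx² = 287.76
Sxx = Σx² − (Σx)²/n = 287.76 − 256 = 31.76
Sxy = Σxy − (Σx)(Σy)/n = 181 − 208 = -27
b = Sxy/Sxx = -27/31.76 = -0.850126
a = ȳ − b·x̄ = 6.5 − (-0.850126)·8 = 13.301008

13.301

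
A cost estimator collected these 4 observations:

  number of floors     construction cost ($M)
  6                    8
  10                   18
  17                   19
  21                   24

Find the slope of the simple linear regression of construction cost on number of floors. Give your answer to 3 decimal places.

n = 4, Σx = 54, Σy = 69, Σxy = 1055, Σx² = 866
Sxx = Σx² − (Σx)²/n = 866 − 729 = 137
Sxy = Σxy − (Σx)(Σy)/n = 1055 − 931.5 = 123.5
b = Sxy/Sxx = 123.5/137 = 0.901460

0.901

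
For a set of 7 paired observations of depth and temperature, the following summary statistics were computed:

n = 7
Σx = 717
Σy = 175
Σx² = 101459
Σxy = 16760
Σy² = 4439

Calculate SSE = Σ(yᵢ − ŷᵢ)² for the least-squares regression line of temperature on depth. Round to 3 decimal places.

15.558

Sxx = Σx² − (Σx)²/n = 101459 − 73441.285714 = 28017.714286
Sxy = Σxy − (Σx)(Σy)/n = 16760 − 17925 = -1165
Syy = Σy² − (Σy)²/n = 4439 − 4375 = 64
b = Sxy/Sxx = -1165/28017.714286 = -0.041581
SSE = Syy − b·Sxy = 64 − (-0.041581)·(-1165) = 15.558325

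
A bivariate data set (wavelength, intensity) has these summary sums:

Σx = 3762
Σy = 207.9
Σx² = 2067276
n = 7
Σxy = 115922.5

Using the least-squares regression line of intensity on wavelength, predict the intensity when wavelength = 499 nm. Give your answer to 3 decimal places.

Sxx = Σx² − (Σx)²/n = 2067276 − 2021806.285714 = 45469.714286
Sxy = Σxy − (Σx)(Σy)/n = 115922.5 − 111731.4 = 4191.1
b = Sxy/Sxx = 4191.1/45469.714286 = 0.092173
a = ȳ − b·x̄ = 29.7 − 0.092173·537.428571 = -19.836640
ŷ(499) = a + b·499 = -19.836640 + 0.092173·499 = 26.157906

26.158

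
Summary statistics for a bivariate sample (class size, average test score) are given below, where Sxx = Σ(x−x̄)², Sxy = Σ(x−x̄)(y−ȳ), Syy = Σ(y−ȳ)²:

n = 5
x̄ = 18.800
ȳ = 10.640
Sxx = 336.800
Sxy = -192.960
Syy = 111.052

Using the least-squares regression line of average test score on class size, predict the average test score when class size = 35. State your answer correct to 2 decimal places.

1.36

b = Sxy/Sxx = -192.96/336.8 = -0.572922
a = ȳ − b·x̄ = 10.64 − (-0.572922)·18.8 = 21.410926
ŷ(35) = a + b·35 = 21.410926 + (-0.572922)·35 = 1.358670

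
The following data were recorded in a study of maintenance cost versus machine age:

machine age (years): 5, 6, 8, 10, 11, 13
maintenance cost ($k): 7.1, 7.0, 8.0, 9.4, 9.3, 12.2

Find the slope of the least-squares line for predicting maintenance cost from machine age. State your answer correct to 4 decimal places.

0.6028

n = 6, Σx = 53, Σy = 53, Σxy = 496.4, Σx² = 515
Sxx = Σx² − (Σx)²/n = 515 − 468.166667 = 46.833333
Sxy = Σxy − (Σx)(Σy)/n = 496.4 − 468.166667 = 28.233333
b = Sxy/Sxx = 28.233333/46.833333 = 0.602847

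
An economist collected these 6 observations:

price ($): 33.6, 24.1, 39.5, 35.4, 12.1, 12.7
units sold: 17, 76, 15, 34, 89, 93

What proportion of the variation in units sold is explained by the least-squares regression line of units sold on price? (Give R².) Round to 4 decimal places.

0.9120

n = 6, Σx = 157.4, Σy = 324, Σxy = 6456.9, Σx² = 4830.88, Σy² = 24016
Sxx = Σx² − (Σx)²/n = 4830.88 − 4129.126667 = 701.753333
Sxy = Σxy − (Σx)(Σy)/n = 6456.9 − 8499.6 = -2042.7
Syy = Σy² − (Σy)²/n = 24016 − 17496 = 6520
R² = Sxy²/(Sxx·Syy) = (-2042.7)²/(701.753333·6520) = 0.911963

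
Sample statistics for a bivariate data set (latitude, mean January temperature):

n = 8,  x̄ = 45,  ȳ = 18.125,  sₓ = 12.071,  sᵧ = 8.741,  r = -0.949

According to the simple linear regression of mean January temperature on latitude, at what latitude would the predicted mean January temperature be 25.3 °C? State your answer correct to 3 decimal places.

b = r · sᵧ/sₓ = -0.949 · 8.741/12.071 = -0.687201
a = ȳ − b·x̄ = 18.125 − (-0.687201)·45 = 49.049066
Set a + b·x = 25.3: x = (25.3 − 49.049066) / (-0.687201) = 34.559103

34.559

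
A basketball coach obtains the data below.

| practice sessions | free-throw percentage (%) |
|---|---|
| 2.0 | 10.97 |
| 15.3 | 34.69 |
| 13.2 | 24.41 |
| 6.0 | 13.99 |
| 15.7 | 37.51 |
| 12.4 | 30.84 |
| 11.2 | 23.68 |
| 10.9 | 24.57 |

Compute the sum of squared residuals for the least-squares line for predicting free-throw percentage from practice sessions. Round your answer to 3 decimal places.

61.377

n = 8, Σx = 86.7, Σy = 200.66, Σxy = 2463.201, Σx² = 1092.83, Σy² = 5637.8382
Sxx = Σx² − (Σx)²/n = 1092.83 − 939.61125 = 153.21875
Sxy = Σxy − (Σx)(Σy)/n = 2463.201 − 2174.65275 = 288.54825
Syy = Σy² − (Σy)²/n = 5637.8382 − 5033.05445 = 604.78375
b = Sxy/Sxx = 288.54825/153.21875 = 1.883244
SSE = Syy − b·Sxy = 604.78375 − 1.883244·288.54825 = 61.377068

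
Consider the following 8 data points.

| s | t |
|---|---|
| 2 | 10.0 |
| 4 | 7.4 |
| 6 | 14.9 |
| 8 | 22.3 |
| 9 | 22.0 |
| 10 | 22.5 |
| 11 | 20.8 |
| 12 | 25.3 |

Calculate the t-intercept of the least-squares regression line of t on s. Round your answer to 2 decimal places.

n = 8, Σx = 62, Σy = 145.2, Σxy = 1272.8, Σx² = 566
Sxx = Σx² − (Σx)²/n = 566 − 480.5 = 85.5
Sxy = Σxy − (Σx)(Σy)/n = 1272.8 − 1125.3 = 147.5
b = Sxy/Sxx = 147.5/85.5 = 1.725146
a = ȳ − b·x̄ = 18.15 − 1.725146·7.75 = 4.780117

4.78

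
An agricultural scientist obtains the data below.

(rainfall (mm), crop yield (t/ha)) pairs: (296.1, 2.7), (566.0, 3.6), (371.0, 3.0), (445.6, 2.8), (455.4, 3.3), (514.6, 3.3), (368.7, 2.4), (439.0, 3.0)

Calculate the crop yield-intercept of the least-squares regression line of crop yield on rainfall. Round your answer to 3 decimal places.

n = 8, Σx = 3456.4, Σy = 24.1, Σxy = 10600.63, Σx² = 1545094.58
Sxx = Σx² − (Σx)²/n = 1545094.58 − 1493337.62 = 51756.96
Sxy = Σxy − (Σx)(Σy)/n = 10600.63 − 10412.405 = 188.225
b = Sxy/Sxx = 188.225/51756.96 = 0.003637
a = ȳ − b·x̄ = 3.0125 − 0.003637·432.05 = 1.441260

1.441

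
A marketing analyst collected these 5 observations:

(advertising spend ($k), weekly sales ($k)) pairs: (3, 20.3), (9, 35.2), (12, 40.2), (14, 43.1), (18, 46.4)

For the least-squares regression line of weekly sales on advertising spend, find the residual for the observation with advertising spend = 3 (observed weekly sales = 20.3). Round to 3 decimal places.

-2.224

n = 5, Σx = 56, Σy = 185.2, Σxy = 2298.7, Σx² = 754
Sxx = Σx² − (Σx)²/n = 754 − 627.2 = 126.8
Sxy = Σxy − (Σx)(Σy)/n = 2298.7 − 2074.24 = 224.46
b = Sxy/Sxx = 224.46/126.8 = 1.770189
a = ȳ − b·x̄ = 37.04 − 1.770189·11.2 = 17.213880
ŷ(3) = 17.213880 + 1.770189·3 = 22.524448
residual = y − ŷ = 20.3 − 22.524448 = -2.224448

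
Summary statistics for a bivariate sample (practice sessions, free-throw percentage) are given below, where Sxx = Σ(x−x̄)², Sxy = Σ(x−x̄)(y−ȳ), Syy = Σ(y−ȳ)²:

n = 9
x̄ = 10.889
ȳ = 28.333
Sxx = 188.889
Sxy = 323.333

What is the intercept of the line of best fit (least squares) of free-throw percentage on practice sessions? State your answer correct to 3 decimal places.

9.694

b = Sxy/Sxx = 323.333/188.889 = 1.711762
a = ȳ − b·x̄ = 28.333 − 1.711762·10.889 = 9.693624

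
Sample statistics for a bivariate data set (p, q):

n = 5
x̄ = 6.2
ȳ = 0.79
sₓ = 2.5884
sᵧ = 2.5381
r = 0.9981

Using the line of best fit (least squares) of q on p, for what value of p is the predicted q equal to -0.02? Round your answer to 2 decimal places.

b = r · sᵧ/sₓ = 0.9981 · 2.5381/2.5884 = 0.978704
a = ȳ − b·x̄ = 0.79 − 0.978704·6.2 = -5.277965
Set a + b·x = -0.02: x = (-0.02 − (-5.277965)) / 0.978704 = 5.372375

5.37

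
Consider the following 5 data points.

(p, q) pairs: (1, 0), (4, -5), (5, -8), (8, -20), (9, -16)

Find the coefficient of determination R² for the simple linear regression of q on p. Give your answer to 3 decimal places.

n = 5, Σx = 27, Σy = -49, Σxy = -364, Σx² = 187, Σy² = 745
Sxx = Σx² − (Σx)²/n = 187 − 145.8 = 41.2
Sxy = Σxy − (Σx)(Σy)/n = -364 − (-264.6) = -99.4
Syy = Σy² − (Σy)²/n = 745 − 480.2 = 264.8
R² = Sxy²/(Sxx·Syy) = (-99.4)²/(41.2·264.8) = 0.905644

0.906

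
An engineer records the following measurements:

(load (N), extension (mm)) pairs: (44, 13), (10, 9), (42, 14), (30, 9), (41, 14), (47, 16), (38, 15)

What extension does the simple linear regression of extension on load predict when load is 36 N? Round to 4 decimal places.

n = 7, Σx = 252, Σy = 90, Σxy = 3416, Σx² = 10034
Sxx = Σx² − (Σx)²/n = 10034 − 9072 = 962
Sxy = Σxy − (Σx)(Σy)/n = 3416 − 3240 = 176
b = Sxy/Sxx = 176/962 = 0.182952
a = ȳ − b·x̄ = 12.857143 − 0.182952·36 = 6.270864
ŷ(36) = a + b·36 = 6.270864 + 0.182952·36 = 12.857143

12.8571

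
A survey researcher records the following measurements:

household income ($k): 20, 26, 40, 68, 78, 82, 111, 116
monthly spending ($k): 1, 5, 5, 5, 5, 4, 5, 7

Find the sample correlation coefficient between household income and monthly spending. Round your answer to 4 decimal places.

0.6347

n = 8, Σx = 541, Σy = 37, Σxy = 2775, Σx² = 45885, Σy² = 191
Sxx = Σx² − (Σx)²/n = 45885 − 36585.125 = 9299.875
Sxy = Σxy − (Σx)(Σy)/n = 2775 − 2502.125 = 272.875
Syy = Σy² − (Σy)²/n = 191 − 171.125 = 19.875
r = Sxy/√(Sxx·Syy) = 272.875/√(184835.015625) = 272.875/429.924430 = 0.634705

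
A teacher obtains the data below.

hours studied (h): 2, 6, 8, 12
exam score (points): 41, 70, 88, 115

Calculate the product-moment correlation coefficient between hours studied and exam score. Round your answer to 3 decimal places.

n = 4, Σx = 28, Σy = 314, Σxy = 2586, Σx² = 248, Σy² = 27550
Sxx = Σx² − (Σx)²/n = 248 − 196 = 52
Sxy = Σxy − (Σx)(Σy)/n = 2586 − 2198 = 388
Syy = Σy² − (Σy)²/n = 27550 − 24649 = 2901
r = Sxy/√(Sxx·Syy) = 388/√(150852) = 388/388.396704 = 0.998979

0.999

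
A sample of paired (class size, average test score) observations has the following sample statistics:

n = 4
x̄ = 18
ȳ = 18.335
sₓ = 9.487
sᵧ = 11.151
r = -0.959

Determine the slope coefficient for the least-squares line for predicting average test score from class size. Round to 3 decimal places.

-1.127

b = r · sᵧ/sₓ = -0.959 · 11.151/9.487 = -1.127207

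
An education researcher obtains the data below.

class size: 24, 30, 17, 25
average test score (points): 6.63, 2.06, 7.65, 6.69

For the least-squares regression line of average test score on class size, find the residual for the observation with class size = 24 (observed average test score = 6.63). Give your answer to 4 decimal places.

0.8725

n = 4, Σx = 96, Σy = 23.03, Σxy = 518.22, Σx² = 2390
Sxx = Σx² − (Σx)²/n = 2390 − 2304 = 86
Sxy = Σxy − (Σx)(Σy)/n = 518.22 − 552.72 = -34.5
b = Sxy/Sxx = -34.5/86 = -0.401163
a = ȳ − b·x̄ = 5.7575 − (-0.401163)·24 = 15.385407
ŷ(24) = 15.385407 + (-0.401163)·24 = 5.7575
residual = y − ŷ = 6.63 − 5.7575 = 0.8725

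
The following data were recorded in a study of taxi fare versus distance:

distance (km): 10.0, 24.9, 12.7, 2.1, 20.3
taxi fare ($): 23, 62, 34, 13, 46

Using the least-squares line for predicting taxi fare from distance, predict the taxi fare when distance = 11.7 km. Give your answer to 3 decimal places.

30.717

n = 5, Σx = 70, Σy = 178, Σxy = 3166.7, Σx² = 1297.8
Sxx = Σx² − (Σx)²/n = 1297.8 − 980 = 317.8
Sxy = Σxy − (Σx)(Σy)/n = 3166.7 − 2492 = 674.7
b = Sxy/Sxx = 674.7/317.8 = 2.123033
a = ȳ − b·x̄ = 35.6 − 2.123033·14 = 5.877533
ŷ(11.7) = a + b·11.7 = 5.877533 + 2.123033·11.7 = 30.717023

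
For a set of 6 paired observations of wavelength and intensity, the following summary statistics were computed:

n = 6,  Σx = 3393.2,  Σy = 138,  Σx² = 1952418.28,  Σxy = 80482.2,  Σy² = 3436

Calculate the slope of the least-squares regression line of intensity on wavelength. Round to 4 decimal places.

0.0729

Sxx = Σx² − (Σx)²/n = 1952418.28 − 1918967.706667 = 33450.573333
Sxy = Σxy − (Σx)(Σy)/n = 80482.2 − 78043.6 = 2438.6
b = Sxy/Sxx = 2438.6/33450.573333 = 0.072902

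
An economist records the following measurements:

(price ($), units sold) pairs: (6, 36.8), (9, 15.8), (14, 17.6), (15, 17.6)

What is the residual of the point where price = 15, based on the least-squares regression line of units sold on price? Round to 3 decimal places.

2.494

n = 4, Σx = 44, Σy = 87.8, Σxy = 873.4, Σx² = 538
Sxx = Σx² − (Σx)²/n = 538 − 484 = 54
Sxy = Σxy − (Σx)(Σy)/n = 873.4 − 965.8 = -92.4
b = Sxy/Sxx = -92.4/54 = -1.711111
a = ȳ − b·x̄ = 21.95 − (-1.711111)·11 = 40.772222
ŷ(15) = 40.772222 + (-1.711111)·15 = 15.105556
residual = y − ŷ = 17.6 − 15.105556 = 2.494444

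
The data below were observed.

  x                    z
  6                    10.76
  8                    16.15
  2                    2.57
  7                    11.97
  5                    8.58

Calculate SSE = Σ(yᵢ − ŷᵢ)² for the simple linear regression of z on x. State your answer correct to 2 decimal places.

2.18

n = 5, Σx = 28, Σy = 50.03, Σxy = 325.59, Σx² = 178, Σy² = 600.1023
Sxx = Σx² − (Σx)²/n = 178 − 156.8 = 21.2
Sxy = Σxy − (Σx)(Σy)/n = 325.59 − 280.168 = 45.422
Syy = Σy² − (Σy)²/n = 600.1023 − 500.60018 = 99.50212
b = Sxy/Sxx = 45.422/21.2 = 2.142547
SSE = Syy − b·Sxy = 99.50212 − 2.142547·45.422 = 2.183342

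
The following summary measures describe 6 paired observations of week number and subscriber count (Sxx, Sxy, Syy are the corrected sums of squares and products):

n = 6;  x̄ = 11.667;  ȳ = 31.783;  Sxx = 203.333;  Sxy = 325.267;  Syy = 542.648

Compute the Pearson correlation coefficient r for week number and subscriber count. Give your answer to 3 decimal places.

r = Sxy/√(Sxx·Syy) = 325.267/√(110338.245784) = 325.267/332.172012 = 0.979213

0.979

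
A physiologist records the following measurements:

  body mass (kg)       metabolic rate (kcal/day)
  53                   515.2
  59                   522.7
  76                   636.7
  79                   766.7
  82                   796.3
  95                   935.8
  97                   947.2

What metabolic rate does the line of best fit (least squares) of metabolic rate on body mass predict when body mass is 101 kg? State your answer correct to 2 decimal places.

981.51

n = 7, Σx = 541, Σy = 5120.6, Σxy = 413179.4, Σx² = 43465
Sxx = Σx² − (Σx)²/n = 43465 − 41811.571429 = 1653.428571
Sxy = Σxy − (Σx)(Σy)/n = 413179.4 − 395749.228571 = 17430.171429
b = Sxy/Sxx = 17430.171429/1653.428571 = 10.541835
a = ȳ − b·x̄ = 731.514286 − 10.541835·77.285714 = -83.218974
ŷ(101) = a + b·101 = -83.218974 + 10.541835·101 = 981.506376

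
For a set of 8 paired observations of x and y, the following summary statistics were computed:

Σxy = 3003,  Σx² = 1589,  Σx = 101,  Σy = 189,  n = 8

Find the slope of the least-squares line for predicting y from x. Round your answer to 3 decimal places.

1.965

Sxx = Σx² − (Σx)²/n = 1589 − 1275.125 = 313.875
Sxy = Σxy − (Σx)(Σy)/n = 3003 − 2386.125 = 616.875
b = Sxy/Sxx = 616.875/313.875 = 1.965352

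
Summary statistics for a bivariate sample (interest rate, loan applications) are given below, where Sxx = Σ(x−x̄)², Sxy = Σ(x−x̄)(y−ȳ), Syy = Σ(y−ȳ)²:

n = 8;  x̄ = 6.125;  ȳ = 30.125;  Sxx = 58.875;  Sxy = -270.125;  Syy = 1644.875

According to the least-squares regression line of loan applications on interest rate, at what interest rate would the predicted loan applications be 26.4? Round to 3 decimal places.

6.937

b = Sxy/Sxx = -270.125/58.875 = -4.588110
a = ȳ − b·x̄ = 30.125 − (-4.588110)·6.125 = 58.227176
Set a + b·x = 26.4: x = (26.4 − 58.227176) / (-4.588110) = 6.936881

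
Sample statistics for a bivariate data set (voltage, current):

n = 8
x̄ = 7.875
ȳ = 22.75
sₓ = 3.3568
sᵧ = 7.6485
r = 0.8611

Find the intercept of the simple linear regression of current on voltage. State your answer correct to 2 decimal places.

b = r · sᵧ/sₓ = 0.8611 · 7.6485/3.3568 = 1.962024
a = ȳ − b·x̄ = 22.75 − 1.962024·7.875 = 7.299058

7.30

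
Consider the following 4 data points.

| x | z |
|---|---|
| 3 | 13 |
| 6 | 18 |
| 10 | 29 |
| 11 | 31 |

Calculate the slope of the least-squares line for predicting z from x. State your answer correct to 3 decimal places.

2.329

n = 4, Σx = 30, Σy = 91, Σxy = 778, Σx² = 266
Sxx = Σx² − (Σx)²/n = 266 − 225 = 41
Sxy = Σxy − (Σx)(Σy)/n = 778 − 682.5 = 95.5
b = Sxy/Sxx = 95.5/41 = 2.329268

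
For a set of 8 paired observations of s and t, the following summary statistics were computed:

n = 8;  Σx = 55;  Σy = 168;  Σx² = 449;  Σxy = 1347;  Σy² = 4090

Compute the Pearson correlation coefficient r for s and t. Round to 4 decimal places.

Sxx = Σx² − (Σx)²/n = 449 − 378.125 = 70.875
Sxy = Σxy − (Σx)(Σy)/n = 1347 − 1155 = 192
Syy = Σy² − (Σy)²/n = 4090 − 3528 = 562
r = Sxy/√(Sxx·Syy) = 192/√(39831.75) = 192/199.578932 = 0.962025

0.9620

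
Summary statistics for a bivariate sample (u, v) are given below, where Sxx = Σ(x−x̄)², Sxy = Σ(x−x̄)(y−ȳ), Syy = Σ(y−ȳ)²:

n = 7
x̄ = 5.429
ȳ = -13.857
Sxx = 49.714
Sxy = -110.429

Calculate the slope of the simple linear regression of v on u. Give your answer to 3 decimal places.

b = Sxy/Sxx = -110.429/49.714 = -2.221286

-2.221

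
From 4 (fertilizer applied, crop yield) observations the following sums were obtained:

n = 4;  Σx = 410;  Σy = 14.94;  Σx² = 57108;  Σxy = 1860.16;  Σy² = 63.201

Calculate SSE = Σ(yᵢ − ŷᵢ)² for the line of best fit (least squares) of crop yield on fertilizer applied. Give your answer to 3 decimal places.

Sxx = Σx² − (Σx)²/n = 57108 − 42025 = 15083
Sxy = Σxy − (Σx)(Σy)/n = 1860.16 − 1531.35 = 328.81
Syy = Σy² − (Σy)²/n = 63.201 − 55.8009 = 7.4001
b = Sxy/Sxx = 328.81/15083 = 0.021800
SSE = Syy − b·Sxy = 7.4001 − 0.021800·328.81 = 0.232029

0.232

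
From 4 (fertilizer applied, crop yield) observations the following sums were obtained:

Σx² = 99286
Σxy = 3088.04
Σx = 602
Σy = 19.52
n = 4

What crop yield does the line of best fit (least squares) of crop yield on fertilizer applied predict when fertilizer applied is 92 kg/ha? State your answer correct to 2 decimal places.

3.87

Sxx = Σx² − (Σx)²/n = 99286 − 90601 = 8685
Sxy = Σxy − (Σx)(Σy)/n = 3088.04 − 2937.76 = 150.28
b = Sxy/Sxx = 150.28/8685 = 0.017303
a = ȳ − b·x̄ = 4.88 − 0.017303·150.5 = 2.275839
ŷ(92) = a + b·92 = 2.275839 + 0.017303·92 = 3.867751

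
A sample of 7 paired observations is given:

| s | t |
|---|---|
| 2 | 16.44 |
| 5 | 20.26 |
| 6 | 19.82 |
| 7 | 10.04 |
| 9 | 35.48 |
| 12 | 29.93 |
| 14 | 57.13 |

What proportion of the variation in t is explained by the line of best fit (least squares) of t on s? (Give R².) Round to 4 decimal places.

n = 7, Σx = 55, Σy = 189.1, Σxy = 1801.68, Σx² = 535, Σy² = 6592.8474
Sxx = Σx² − (Σx)²/n = 535 − 432.142857 = 102.857143
Sxy = Σxy − (Σx)(Σy)/n = 1801.68 − 1485.785714 = 315.894286
Syy = Σy² − (Σy)²/n = 6592.8474 − 5108.401429 = 1484.445971
R² = Sxy²/(Sxx·Syy) = (315.894286)²/(102.857143·1484.445971) = 0.653559

0.6536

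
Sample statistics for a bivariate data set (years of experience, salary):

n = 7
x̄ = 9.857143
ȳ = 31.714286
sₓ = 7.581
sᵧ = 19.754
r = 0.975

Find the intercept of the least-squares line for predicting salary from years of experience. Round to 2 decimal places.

6.67

b = r · sᵧ/sₓ = 0.975 · 19.754/7.581 = 2.540582
a = ȳ − b·x̄ = 31.714286 − 2.540582·9.857143 = 6.671409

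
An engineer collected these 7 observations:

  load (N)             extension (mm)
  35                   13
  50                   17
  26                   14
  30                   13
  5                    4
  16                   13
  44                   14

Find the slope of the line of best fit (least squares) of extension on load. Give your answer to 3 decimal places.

0.215

n = 7, Σx = 206, Σy = 88, Σxy = 2903, Σx² = 7518
Sxx = Σx² − (Σx)²/n = 7518 − 6062.285714 = 1455.714286
Sxy = Σxy − (Σx)(Σy)/n = 2903 − 2589.714286 = 313.285714
b = Sxy/Sxx = 313.285714/1455.714286 = 0.215211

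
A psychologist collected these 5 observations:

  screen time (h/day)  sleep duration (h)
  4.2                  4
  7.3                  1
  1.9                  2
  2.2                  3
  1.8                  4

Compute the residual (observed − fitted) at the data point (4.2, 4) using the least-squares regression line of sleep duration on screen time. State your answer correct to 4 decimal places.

1.4290

n = 5, Σx = 17.4, Σy = 14, Σxy = 41.7, Σx² = 82.62
Sxx = Σx² − (Σx)²/n = 82.62 − 60.552 = 22.068
Sxy = Σxy − (Σx)(Σy)/n = 41.7 − 48.72 = -7.02
b = Sxy/Sxx = -7.02/22.068 = -0.318108
a = ȳ − b·x̄ = 2.8 − (-0.318108)·3.48 = 3.907015
ŷ(4.2) = 3.907015 + (-0.318108)·4.2 = 2.570962
residual = y − ŷ = 4 − 2.570962 = 1.429038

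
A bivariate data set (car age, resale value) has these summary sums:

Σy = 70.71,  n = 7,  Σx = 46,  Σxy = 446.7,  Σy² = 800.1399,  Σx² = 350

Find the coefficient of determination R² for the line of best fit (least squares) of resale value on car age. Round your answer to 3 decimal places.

Sxx = Σx² − (Σx)²/n = 350 − 302.285714 = 47.714286
Sxy = Σxy − (Σx)(Σy)/n = 446.7 − 464.665714 = -17.965714
Syy = Σy² − (Σy)²/n = 800.1399 − 714.272014 = 85.867886
R² = Sxy²/(Sxx·Syy) = (-17.965714)²/(47.714286·85.867886) = 0.078779

0.079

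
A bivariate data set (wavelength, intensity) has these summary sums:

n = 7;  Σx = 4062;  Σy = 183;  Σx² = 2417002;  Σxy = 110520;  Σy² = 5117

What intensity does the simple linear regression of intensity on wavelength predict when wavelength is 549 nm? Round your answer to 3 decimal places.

Sxx = Σx² − (Σx)²/n = 2417002 − 2357120.571429 = 59881.428571
Sxy = Σxy − (Σx)(Σy)/n = 110520 − 106192.285714 = 4327.714286
b = Sxy/Sxx = 4327.714286/59881.428571 = 0.072271
a = ȳ − b·x̄ = 26.142857 − 0.072271·580.285714 = -15.795200
ŷ(549) = a + b·549 = -15.795200 + 0.072271·549 = 23.881795

23.882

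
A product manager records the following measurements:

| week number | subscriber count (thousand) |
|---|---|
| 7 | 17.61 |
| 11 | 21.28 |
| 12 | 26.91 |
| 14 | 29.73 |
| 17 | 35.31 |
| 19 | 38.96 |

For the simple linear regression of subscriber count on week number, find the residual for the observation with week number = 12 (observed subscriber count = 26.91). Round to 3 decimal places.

n = 6, Σx = 80, Σy = 169.8, Σxy = 2437, Σx² = 1160
Sxx = Σx² − (Σx)²/n = 1160 − 1066.666667 = 93.333333
Sxy = Σxy − (Σx)(Σy)/n = 2437 − 2264 = 173
b = Sxy/Sxx = 173/93.333333 = 1.853571
a = ȳ − b·x̄ = 28.3 − 1.853571·13.333333 = 3.585714
ŷ(12) = 3.585714 + 1.853571·12 = 25.828571
residual = y − ŷ = 26.91 − 25.828571 = 1.081429

1.081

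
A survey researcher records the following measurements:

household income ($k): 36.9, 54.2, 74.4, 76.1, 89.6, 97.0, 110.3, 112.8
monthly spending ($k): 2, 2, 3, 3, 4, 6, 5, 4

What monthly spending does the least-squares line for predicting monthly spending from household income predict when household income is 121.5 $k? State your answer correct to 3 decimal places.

n = 8, Σx = 651.3, Σy = 29, Σxy = 2576.8, Σx² = 57952.91
Sxx = Σx² − (Σx)²/n = 57952.91 − 53023.96125 = 4928.94875
Sxy = Σxy − (Σx)(Σy)/n = 2576.8 − 2360.9625 = 215.8375
b = Sxy/Sxx = 215.8375/4928.94875 = 0.043790
a = ȳ − b·x̄ = 3.625 − 0.043790·81.4125 = 0.059966
ŷ(121.5) = a + b·121.5 = 0.059966 + 0.043790·121.5 = 5.380422

5.380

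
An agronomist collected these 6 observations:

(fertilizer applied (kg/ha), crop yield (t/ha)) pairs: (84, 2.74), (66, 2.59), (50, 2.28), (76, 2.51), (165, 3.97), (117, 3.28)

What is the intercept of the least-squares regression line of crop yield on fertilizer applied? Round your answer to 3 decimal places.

n = 6, Σx = 558, Σy = 17.37, Σxy = 1744.67, Σx² = 60602
Sxx = Σx² − (Σx)²/n = 60602 − 51894 = 8708
Sxy = Σxy − (Σx)(Σy)/n = 1744.67 − 1615.41 = 129.26
b = Sxy/Sxx = 129.26/8708 = 0.014844
a = ȳ − b·x̄ = 2.895 − 0.014844·93 = 1.514525

1.515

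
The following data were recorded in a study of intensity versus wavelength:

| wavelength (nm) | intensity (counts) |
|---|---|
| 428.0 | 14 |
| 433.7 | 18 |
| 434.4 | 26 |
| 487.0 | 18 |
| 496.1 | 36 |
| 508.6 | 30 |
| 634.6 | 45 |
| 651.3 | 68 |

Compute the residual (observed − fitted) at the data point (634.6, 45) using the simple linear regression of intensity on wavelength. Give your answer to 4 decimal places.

n = 8, Σx = 4073.7, Σy = 255, Σxy = 139822, Σx² = 2128850.07
Sxx = Σx² − (Σx)²/n = 2128850.07 − 2074378.96125 = 54471.10875
Sxy = Σxy − (Σx)(Σy)/n = 139822 − 129849.1875 = 9972.8125
b = Sxy/Sxx = 9972.8125/54471.10875 = 0.183084
a = ȳ − b·x̄ = 31.875 − 0.183084·509.2125 = -61.353886
ŷ(634.6) = -61.353886 + 0.183084·634.6 = 54.831500
residual = y − ŷ = 45 − 54.831500 = -9.831500

-9.8315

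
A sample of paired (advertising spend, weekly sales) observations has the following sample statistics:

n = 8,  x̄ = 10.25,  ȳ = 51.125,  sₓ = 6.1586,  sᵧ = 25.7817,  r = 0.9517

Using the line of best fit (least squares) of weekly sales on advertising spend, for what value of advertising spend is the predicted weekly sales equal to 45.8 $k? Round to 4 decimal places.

b = r · sᵧ/sₓ = 0.9517 · 25.7817/6.1586 = 3.984094
a = ȳ − b·x̄ = 51.125 − 3.984094·10.25 = 10.288032
Set a + b·x = 45.8: x = (45.8 − 10.288032) / 3.984094 = 8.913435

8.9134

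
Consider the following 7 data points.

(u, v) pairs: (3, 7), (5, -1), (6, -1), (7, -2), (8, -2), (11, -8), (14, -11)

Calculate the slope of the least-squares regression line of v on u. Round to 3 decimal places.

n = 7, Σx = 54, Σy = -18, Σxy = -262, Σx² = 500
Sxx = Σx² − (Σx)²/n = 500 − 416.571429 = 83.428571
Sxy = Σxy − (Σx)(Σy)/n = -262 − (-138.857143) = -123.142857
b = Sxy/Sxx = -123.142857/83.428571 = -1.476027

-1.476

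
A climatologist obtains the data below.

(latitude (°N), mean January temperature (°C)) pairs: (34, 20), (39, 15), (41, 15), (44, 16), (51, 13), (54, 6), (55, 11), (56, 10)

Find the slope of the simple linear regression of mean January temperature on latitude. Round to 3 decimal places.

-0.450

n = 8, Σx = 374, Σy = 106, Σxy = 4736, Σx² = 17972
Sxx = Σx² − (Σx)²/n = 17972 − 17484.5 = 487.5
Sxy = Σxy − (Σx)(Σy)/n = 4736 − 4955.5 = -219.5
b = Sxy/Sxx = -219.5/487.5 = -0.450256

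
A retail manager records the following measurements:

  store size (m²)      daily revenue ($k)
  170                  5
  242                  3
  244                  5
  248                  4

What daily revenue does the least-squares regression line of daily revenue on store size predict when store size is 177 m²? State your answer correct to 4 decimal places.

n = 4, Σx = 904, Σy = 17, Σxy = 3788, Σx² = 208504
Sxx = Σx² − (Σx)²/n = 208504 − 204304 = 4200
Sxy = Σxy − (Σx)(Σy)/n = 3788 − 3842 = -54
b = Sxy/Sxx = -54/4200 = -0.012857
a = ȳ − b·x̄ = 4.25 − (-0.012857)·226 = 7.155714
ŷ(177) = a + b·177 = 7.155714 + (-0.012857)·177 = 4.88

4.8800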